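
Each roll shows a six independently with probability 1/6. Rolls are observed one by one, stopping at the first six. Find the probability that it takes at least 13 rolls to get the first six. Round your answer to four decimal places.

Y = number of rolls to the first success; geometric, p = 0.166667.
P(Y > 12) = P(first 12 all fail) = (1−p)^12 = 0.112157

0.1122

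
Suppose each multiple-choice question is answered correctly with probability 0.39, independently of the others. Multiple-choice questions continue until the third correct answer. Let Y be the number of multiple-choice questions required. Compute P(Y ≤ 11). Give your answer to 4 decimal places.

0.8672

Finishing within 11 multiple-choice questions ⇔ at least 3 successes in the first 11. With X ~ Binomial(11, 0.39), P(Y ≤ 11) = 1 − P(X ≤ 2).
  k=0: C(11,0)·0.39^0·0.61^11 = 0.004351
  k=1: C(11,1)·0.39^1·0.61^10 = 0.030602
  k=2: C(11,2)·0.39^2·0.61^9 = 0.097827
1 − 0.132781 = 0.867219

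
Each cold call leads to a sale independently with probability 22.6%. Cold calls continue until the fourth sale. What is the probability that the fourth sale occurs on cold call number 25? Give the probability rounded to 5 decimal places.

0.02433

Y = trial on which the fourth success occurs; negative binomial, r=4, p=0.226.
P(Y=25) = C(24,3) · p^4 · (1−p)^21
= 2024 · 0.0026088 · 0.0046085 = 0.0243335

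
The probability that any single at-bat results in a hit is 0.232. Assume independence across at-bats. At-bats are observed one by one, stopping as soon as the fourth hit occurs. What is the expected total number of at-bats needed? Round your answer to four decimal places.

17.2414

Y = total at-bats until the fourth success; negative binomial with r=4, p=0.232.
E[Y] = r / p = 4 / 0.232 = 17.241379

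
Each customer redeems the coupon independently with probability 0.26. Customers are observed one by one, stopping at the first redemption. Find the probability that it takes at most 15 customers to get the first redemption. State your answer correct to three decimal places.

Y = number of customers to the first success; geometric, p = 0.26.
P(Y ≤ 15) = 1 − (1−p)^15 = 1 − 0.01093 = 0.98907

0.989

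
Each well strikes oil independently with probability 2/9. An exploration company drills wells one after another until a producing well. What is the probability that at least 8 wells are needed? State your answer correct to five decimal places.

0.17218

Y = number of wells to the first success; geometric, p = 0.222222.
P(Y > 7) = P(first 7 all fail) = (1−p)^7 = 0.1721824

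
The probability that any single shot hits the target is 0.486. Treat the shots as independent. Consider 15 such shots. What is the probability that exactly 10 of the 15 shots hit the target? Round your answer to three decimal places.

0.079

X ~ Binomial(n=15, p=0.486).
P(X=10) = C(15,10) · p^10 · (1−p)^5
= 3003 · 0.00073513 · 0.035877 = 0.07920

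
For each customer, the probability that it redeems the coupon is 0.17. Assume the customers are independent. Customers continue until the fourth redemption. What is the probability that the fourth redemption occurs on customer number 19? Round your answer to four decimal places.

0.0417

Y = trial on which the fourth success occurs; negative binomial, r=4, p=0.17.
P(Y=19) = C(18,3) · p^4 · (1−p)^15
= 816 · 0.00083521 · 0.061118 = 0.041654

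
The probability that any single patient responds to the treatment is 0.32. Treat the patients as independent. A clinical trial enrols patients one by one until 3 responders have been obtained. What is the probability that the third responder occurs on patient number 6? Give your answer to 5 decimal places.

Y = trial on which the third success occurs; negative binomial, r=3, p=0.32.
P(Y=6) = C(5,2) · p^3 · (1−p)^3
= 10 · 0.032768 · 0.31443 = 0.1030331

0.10303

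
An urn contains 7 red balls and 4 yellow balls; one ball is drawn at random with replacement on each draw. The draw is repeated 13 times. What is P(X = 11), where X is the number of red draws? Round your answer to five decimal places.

X ~ Binomial(n=13, p=0.636364).
P(X=11) = C(13,11) · p^11 · (1−p)^2
= 78 · 0.0069304 · 0.13223 = 0.0714806

0.07148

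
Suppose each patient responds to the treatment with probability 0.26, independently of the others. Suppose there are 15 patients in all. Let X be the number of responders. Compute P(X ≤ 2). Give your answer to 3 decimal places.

X ~ Binomial(15, 0.26); P(X ≤ 2) = Σ C(15,k) p^k (1−p)^(15−k) over k:
  k=0: C(15,0)·0.26^0·0.74^15 = 0.01093
  k=1: C(15,1)·0.26^1·0.74^14 = 0.05758
  k=2: C(15,2)·0.26^2·0.74^13 = 0.14163
Total = 0.21014

0.210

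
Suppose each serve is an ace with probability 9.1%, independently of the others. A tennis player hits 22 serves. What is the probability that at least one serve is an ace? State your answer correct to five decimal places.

0.87742

P(at least one) = 1 − P(none) = 1 − (1 − 0.091)^22
= 1 − 0.1225760 = 0.8774240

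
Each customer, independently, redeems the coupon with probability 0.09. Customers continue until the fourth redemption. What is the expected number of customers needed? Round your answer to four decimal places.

44.4444

Y = total customers until the fourth success; negative binomial with r=4, p=0.09.
E[Y] = r / p = 4 / 0.09 = 44.444444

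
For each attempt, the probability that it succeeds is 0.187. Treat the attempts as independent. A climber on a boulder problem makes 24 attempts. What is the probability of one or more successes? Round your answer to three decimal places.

P(at least one) = 1 − P(none) = 1 − (1 − 0.187)^24
= 1 − 0.00695 = 0.99305

0.993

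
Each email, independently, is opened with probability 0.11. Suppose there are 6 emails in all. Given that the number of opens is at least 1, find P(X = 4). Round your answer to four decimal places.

0.0035

X ~ Binomial(6, 0.11). Want P(X=4 | X≥1) = P(X=4) / P(X≥1).
P(X=4) = C(6,4)·0.11^4·0.89^2 = 0.001740
P(X≥1) = 1 − 0.496981 = 0.503019
Ratio = 0.001740 / 0.503019 = 0.003458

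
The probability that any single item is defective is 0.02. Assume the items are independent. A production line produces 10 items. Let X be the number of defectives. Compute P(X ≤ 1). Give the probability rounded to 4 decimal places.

0.9838

X ~ Binomial(10, 0.02); P(X ≤ 1) = Σ C(10,k) p^k (1−p)^(10−k) over k:
  k=0: C(10,0)·0.02^0·0.98^10 = 0.817073
  k=1: C(10,1)·0.02^1·0.98^9 = 0.166750
Total = 0.983822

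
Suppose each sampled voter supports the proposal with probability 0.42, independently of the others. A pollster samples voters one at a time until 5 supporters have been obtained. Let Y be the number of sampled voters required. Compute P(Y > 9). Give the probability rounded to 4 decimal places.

Needing more than 9 sampled voters ⇔ fewer than 5 successes in the first 9. With X ~ Binomial(9, 0.42), P(Y > 9) = P(X ≤ 4).
  k=0: C(9,0)·0.42^0·0.58^9 = 0.007428
  k=1: C(9,1)·0.42^1·0.58^8 = 0.048408
  k=2: C(9,2)·0.42^2·0.58^7 = 0.140216
  k=3: C(9,3)·0.42^3·0.58^6 = 0.236916
  k=4: C(9,4)·0.42^4·0.58^5 = 0.257340
P(X ≤ 4) = 0.690308

0.6903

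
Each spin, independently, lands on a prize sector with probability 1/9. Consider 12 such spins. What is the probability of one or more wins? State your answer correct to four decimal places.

P(at least one) = 1 − P(none) = 1 − (1 − 0.111111)^12
= 1 − 0.243315 = 0.756685

0.7567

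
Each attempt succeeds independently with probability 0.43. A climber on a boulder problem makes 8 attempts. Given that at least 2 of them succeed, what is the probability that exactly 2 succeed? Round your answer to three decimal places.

X ~ Binomial(8, 0.43). Want P(X=2 | X≥2) = P(X=2) / P(X≥2).
P(X=2) = C(8,2)·0.43^2·0.57^6 = 0.17756
P(X≥2) = 1 − 0.01114 − 0.06725 = 0.92161
Ratio = 0.17756 / 0.92161 = 0.19266

0.193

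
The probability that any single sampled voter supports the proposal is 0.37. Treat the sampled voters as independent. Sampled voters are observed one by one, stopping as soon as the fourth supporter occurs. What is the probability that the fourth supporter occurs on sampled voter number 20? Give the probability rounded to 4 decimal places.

0.0112

Y = trial on which the fourth success occurs; negative binomial, r=4, p=0.37.
P(Y=20) = C(19,3) · p^4 · (1−p)^16
= 969 · 0.018742 · 0.00061581 = 0.011184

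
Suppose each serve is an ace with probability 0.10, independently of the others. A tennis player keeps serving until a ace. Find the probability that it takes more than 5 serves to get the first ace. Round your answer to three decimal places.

Y = number of serves to the first success; geometric, p = 0.10.
P(Y > 5) = P(first 5 all fail) = (1−p)^5 = 0.59049

0.590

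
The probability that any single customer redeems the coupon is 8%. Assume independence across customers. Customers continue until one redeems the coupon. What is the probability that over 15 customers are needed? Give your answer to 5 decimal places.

Y = number of customers to the first success; geometric, p = 0.08.
P(Y > 15) = P(first 15 all fail) = (1−p)^15 = 0.2862974

0.28630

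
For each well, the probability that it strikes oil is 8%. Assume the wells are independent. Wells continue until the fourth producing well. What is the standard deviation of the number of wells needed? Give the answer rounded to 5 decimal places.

23.97916

Y = total wells until the fourth success; negative binomial with r=4, p=0.08.
SD(Y) = √[r(1−p)/p²] = √(575.0000000) = 23.9791576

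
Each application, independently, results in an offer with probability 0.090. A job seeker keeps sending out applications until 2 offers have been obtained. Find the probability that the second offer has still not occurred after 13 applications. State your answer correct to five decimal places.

Needing more than 13 applications ⇔ fewer than 2 successes in the first 13. With X ~ Binomial(13, 0.09), P(Y > 13) = P(X ≤ 1).
  k=0: C(13,0)·0.09^0·0.91^13 = 0.2934527
  k=1: C(13,1)·0.09^1·0.91^12 = 0.3772963
P(X ≤ 1) = 0.6707490

0.67075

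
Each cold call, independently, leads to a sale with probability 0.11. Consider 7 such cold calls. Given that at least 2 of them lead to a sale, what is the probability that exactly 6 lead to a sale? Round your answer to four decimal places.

X ~ Binomial(7, 0.11). Want P(X=6 | X≥2) = P(X=6) / P(X≥2).
P(X=6) = C(7,6)·0.11^6·0.89^1 = 0.000011
P(X≥2) = 1 − 0.442313 − 0.382676 = 0.175011
Ratio = 0.000011 / 0.175011 = 0.000063

0.0001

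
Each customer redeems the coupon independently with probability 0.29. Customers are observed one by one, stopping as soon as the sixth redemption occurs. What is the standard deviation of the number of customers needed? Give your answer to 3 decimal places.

Y = total customers until the sixth success; negative binomial with r=6, p=0.29.
SD(Y) = √[r(1−p)/p²] = √(50.65398) = 7.11716

7.117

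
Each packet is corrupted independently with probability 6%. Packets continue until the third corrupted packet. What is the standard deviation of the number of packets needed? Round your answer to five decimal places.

27.98809

Y = total packets until the third success; negative binomial with r=3, p=0.06.
SD(Y) = √[r(1−p)/p²] = √(783.3333333) = 27.9880927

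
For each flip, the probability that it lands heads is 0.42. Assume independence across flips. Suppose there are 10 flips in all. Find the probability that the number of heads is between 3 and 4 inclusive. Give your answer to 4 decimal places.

X ~ Binomial(10, 0.42); P(3 ≤ X ≤ 4) = Σ C(10,k) p^k (1−p)^(10−k) over k:
  k=3: C(10,3)·0.42^3·0.58^7 = 0.196302
  k=4: C(10,4)·0.42^4·0.58^6 = 0.248762
Total = 0.445064

0.4451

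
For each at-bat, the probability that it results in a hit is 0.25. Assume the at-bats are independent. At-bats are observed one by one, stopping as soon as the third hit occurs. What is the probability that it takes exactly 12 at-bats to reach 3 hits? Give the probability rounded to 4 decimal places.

0.0645

Y = trial on which the third success occurs; negative binomial, r=3, p=0.25.
P(Y=12) = C(11,2) · p^3 · (1−p)^9
= 55 · 0.015625 · 0.075085 = 0.064526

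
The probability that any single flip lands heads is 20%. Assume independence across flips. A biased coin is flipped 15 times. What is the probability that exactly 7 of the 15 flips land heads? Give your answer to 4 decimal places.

0.0138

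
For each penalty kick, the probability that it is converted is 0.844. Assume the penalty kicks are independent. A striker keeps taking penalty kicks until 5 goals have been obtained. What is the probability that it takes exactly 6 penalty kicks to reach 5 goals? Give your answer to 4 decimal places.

Y = trial on which the fifth success occurs; negative binomial, r=5, p=0.844.
P(Y=6) = C(5,4) · p^5 · (1−p)^1
= 5 · 0.42826 · 0.156 = 0.334046

0.3340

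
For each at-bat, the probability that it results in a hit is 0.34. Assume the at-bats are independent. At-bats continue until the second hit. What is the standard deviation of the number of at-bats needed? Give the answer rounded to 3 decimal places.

Y = total at-bats until the second success; negative binomial with r=2, p=0.34.
SD(Y) = √[r(1−p)/p²] = √(11.41869) = 3.37915

3.379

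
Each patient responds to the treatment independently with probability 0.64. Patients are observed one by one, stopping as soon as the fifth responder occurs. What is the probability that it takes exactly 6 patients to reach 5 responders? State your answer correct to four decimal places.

Y = trial on which the fifth success occurs; negative binomial, r=5, p=0.64.
P(Y=6) = C(5,4) · p^5 · (1−p)^1
= 5 · 0.10737 · 0.36 = 0.193274

0.1933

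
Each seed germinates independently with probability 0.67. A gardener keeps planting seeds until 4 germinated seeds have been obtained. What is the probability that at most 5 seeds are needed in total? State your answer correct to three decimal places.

0.468

Finishing within 5 seeds ⇔ at least 4 successes in the first 5. With X ~ Binomial(5, 0.67), P(Y ≤ 5) = 1 − P(X ≤ 3).
  k=0: C(5,0)·0.67^0·0.33^5 = 0.00391
  k=1: C(5,1)·0.67^1·0.33^4 = 0.03973
  k=2: C(5,2)·0.67^2·0.33^3 = 0.16132
  k=3: C(5,3)·0.67^3·0.33^2 = 0.32753
1 − 0.53249 = 0.46751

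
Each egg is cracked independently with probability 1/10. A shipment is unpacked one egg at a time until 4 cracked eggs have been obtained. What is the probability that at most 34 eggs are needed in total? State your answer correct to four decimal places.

0.4462

Finishing within 34 eggs ⇔ at least 4 successes in the first 34. With X ~ Binomial(34, 0.10), P(Y ≤ 34) = 1 − P(X ≤ 3).
  k=0: C(34,0)·0.10^0·0.90^34 = 0.027813
  k=1: C(34,1)·0.10^1·0.90^33 = 0.105071
  k=2: C(34,2)·0.10^2·0.90^32 = 0.192630
  k=3: C(34,3)·0.10^3·0.90^31 = 0.228302
1 − 0.553815 = 0.446185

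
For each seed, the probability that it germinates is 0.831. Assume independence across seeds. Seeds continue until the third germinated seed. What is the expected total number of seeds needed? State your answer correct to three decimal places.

3.610

Y = total seeds until the third success; negative binomial with r=3, p=0.831.
E[Y] = r / p = 3 / 0.831 = 3.61011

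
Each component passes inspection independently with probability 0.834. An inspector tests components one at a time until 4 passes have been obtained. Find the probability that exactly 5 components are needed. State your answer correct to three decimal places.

Y = trial on which the fourth success occurs; negative binomial, r=4, p=0.834.
P(Y=5) = C(4,3) · p^4 · (1−p)^1
= 4 · 0.4838 · 0.166 = 0.32124

0.321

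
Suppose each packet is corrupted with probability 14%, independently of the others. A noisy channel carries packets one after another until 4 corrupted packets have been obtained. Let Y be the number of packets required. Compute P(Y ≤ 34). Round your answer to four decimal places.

0.7201

Finishing within 34 packets ⇔ at least 4 successes in the first 34. With X ~ Binomial(34, 0.14), P(Y ≤ 34) = 1 − P(X ≤ 3).
  k=0: C(34,0)·0.14^0·0.86^34 = 0.005929
  k=1: C(34,1)·0.14^1·0.86^33 = 0.032814
  k=2: C(34,2)·0.14^2·0.86^32 = 0.088139
  k=3: C(34,3)·0.14^3·0.86^31 = 0.153048
1 − 0.279930 = 0.720070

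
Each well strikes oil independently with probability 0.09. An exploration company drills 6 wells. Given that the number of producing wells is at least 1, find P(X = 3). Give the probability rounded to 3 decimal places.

X ~ Binomial(6, 0.09). Want P(X=3 | X≥1) = P(X=3) / P(X≥1).
P(X=3) = C(6,3)·0.09^3·0.91^3 = 0.01099
P(X≥1) = 1 − 0.56787 = 0.43213
Ratio = 0.01099 / 0.43213 = 0.02543

0.025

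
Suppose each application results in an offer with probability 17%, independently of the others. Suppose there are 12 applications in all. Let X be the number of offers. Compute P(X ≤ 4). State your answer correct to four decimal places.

X ~ Binomial(12, 0.17); P(X ≤ 4) = Σ C(12,k) p^k (1−p)^(12−k) over k:
  k=0: C(12,0)·0.17^0·0.83^12 = 0.106890
  k=1: C(12,1)·0.17^1·0.83^11 = 0.262718
  k=2: C(12,2)·0.17^2·0.83^10 = 0.295953
  k=3: C(12,3)·0.17^3·0.83^9 = 0.202056
  k=4: C(12,4)·0.17^4·0.83^8 = 0.093116
Total = 0.960733

0.9607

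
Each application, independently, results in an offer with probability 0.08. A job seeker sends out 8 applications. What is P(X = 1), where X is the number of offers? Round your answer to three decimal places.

0.357

X ~ Binomial(n=8, p=0.08).
P(X=1) = C(8,1) · p^1 · (1−p)^7
= 8 · 0.08 · 0.55785 = 0.35702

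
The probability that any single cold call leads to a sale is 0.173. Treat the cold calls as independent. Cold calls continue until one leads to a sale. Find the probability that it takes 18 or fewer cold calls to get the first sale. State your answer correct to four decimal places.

0.9673

Y = number of cold calls to the first success; geometric, p = 0.173.
P(Y ≤ 18) = 1 − (1−p)^18 = 1 − 0.032742 = 0.967258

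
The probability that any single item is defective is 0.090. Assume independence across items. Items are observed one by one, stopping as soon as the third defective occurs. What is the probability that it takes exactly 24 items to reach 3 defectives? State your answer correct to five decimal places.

0.02545

Y = trial on which the third success occurs; negative binomial, r=3, p=0.09.
P(Y=24) = C(23,2) · p^3 · (1−p)^21
= 253 · 0.000729 · 0.138 = 0.0254517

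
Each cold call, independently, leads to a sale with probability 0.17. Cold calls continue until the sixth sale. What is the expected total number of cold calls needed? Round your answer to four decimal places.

35.2941

Y = total cold calls until the sixth success; negative binomial with r=6, p=0.17.
E[Y] = r / p = 6 / 0.17 = 35.294118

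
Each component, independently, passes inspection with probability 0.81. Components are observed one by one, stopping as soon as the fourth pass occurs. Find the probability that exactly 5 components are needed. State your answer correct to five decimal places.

Y = trial on which the fourth success occurs; negative binomial, r=4, p=0.81.
P(Y=5) = C(4,3) · p^4 · (1−p)^1
= 4 · 0.43047 · 0.19 = 0.3271551

0.32716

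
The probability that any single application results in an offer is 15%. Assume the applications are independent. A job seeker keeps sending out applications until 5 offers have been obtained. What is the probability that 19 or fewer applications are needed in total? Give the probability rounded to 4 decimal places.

Finishing within 19 applications ⇔ at least 5 successes in the first 19. With X ~ Binomial(19, 0.15), P(Y ≤ 19) = 1 − P(X ≤ 4).
  k=0: C(19,0)·0.15^0·0.85^19 = 0.045599
  k=1: C(19,1)·0.15^1·0.85^18 = 0.152892
  k=2: C(19,2)·0.15^2·0.85^17 = 0.242829
  k=3: C(19,3)·0.15^3·0.85^16 = 0.242829
  k=4: C(19,4)·0.15^4·0.85^15 = 0.171409
1 − 0.855558 = 0.144442

0.1444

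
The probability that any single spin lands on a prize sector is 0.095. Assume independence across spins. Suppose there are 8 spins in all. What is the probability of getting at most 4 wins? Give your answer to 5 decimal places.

0.99966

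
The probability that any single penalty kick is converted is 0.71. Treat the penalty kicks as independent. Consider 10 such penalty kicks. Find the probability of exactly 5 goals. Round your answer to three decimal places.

0.093

X ~ Binomial(n=10, p=0.71).
P(X=5) = C(10,5) · p^5 · (1−p)^5
= 252 · 0.18042 · 0.0020511 = 0.09326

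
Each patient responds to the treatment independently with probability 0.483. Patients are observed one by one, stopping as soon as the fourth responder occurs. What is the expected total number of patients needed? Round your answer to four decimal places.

8.2816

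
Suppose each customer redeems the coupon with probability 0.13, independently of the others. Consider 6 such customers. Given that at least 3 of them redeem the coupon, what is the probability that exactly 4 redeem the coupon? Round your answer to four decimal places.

X ~ Binomial(6, 0.13). Want P(X=4 | X≥3) = P(X=4) / P(X≥3).
P(X=4) = C(6,4)·0.13^4·0.87^2 = 0.003243
P(X≥3) = 1 − 0.433626 − 0.388768 − 0.145230 = 0.032376
Ratio = 0.003243 / 0.032376 = 0.100157

0.1002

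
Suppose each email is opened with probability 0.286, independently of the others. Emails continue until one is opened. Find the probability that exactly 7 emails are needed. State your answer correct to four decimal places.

Geometric (trials to first success), p = 0.286.
P(Y = 7) = (1−p)^6 · p = 0.13249 · 0.286 = 0.037893

0.0379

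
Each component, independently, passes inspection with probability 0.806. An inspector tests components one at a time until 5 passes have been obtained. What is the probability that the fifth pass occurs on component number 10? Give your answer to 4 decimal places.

Y = trial on which the fifth success occurs; negative binomial, r=5, p=0.806.
P(Y=10) = C(9,4) · p^5 · (1−p)^5
= 126 · 0.34015 · 0.00027479 = 0.011778

0.0118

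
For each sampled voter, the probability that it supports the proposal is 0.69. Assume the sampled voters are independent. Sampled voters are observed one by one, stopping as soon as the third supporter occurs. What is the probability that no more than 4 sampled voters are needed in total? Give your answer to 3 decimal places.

Finishing within 4 sampled voters ⇔ at least 3 successes in the first 4. With X ~ Binomial(4, 0.69), P(Y ≤ 4) = 1 − P(X ≤ 2).
  k=0: C(4,0)·0.69^0·0.31^4 = 0.00924
  k=1: C(4,1)·0.69^1·0.31^3 = 0.08222
  k=2: C(4,2)·0.69^2·0.31^2 = 0.27452
1 − 0.36598 = 0.63402

0.634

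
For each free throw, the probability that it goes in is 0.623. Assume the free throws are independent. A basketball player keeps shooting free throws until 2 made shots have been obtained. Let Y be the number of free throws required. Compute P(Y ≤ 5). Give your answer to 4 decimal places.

Finishing within 5 free throws ⇔ at least 2 successes in the first 5. With X ~ Binomial(5, 0.623), P(Y ≤ 5) = 1 − P(X ≤ 1).
  k=0: C(5,0)·0.623^0·0.377^5 = 0.007616
  k=1: C(5,1)·0.623^1·0.377^4 = 0.062925
1 − 0.070541 = 0.929459

0.9295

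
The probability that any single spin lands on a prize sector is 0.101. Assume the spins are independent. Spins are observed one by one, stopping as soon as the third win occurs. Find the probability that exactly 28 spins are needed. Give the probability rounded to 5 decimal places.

0.02525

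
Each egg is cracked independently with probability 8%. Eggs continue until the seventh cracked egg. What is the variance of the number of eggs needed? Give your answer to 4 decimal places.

Y = total eggs until the seventh success; negative binomial with r=7, p=0.08.
Var(Y) = r(1−p)/p² = 7·0.92 / 0.08² = 1006.250000

1006.2500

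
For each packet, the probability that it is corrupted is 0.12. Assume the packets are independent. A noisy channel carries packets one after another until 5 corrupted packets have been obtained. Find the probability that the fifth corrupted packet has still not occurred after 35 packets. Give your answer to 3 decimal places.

Needing more than 35 packets ⇔ fewer than 5 successes in the first 35. With X ~ Binomial(35, 0.12), P(Y > 35) = P(X ≤ 4).
  k=0: C(35,0)·0.12^0·0.88^35 = 0.01140
  k=1: C(35,1)·0.12^1·0.88^34 = 0.05441
  k=2: C(35,2)·0.12^2·0.88^33 = 0.12613
  k=3: C(35,3)·0.12^3·0.88^32 = 0.18919
  k=4: C(35,4)·0.12^4·0.88^31 = 0.20639
P(X ≤ 4) = 0.58751

0.588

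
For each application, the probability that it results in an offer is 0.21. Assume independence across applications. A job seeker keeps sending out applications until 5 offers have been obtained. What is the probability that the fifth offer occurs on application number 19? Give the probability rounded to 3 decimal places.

Y = trial on which the fifth success occurs; negative binomial, r=5, p=0.21.
P(Y=19) = C(18,4) · p^5 · (1−p)^14
= 3060 · 0.00040841 · 0.036879 = 0.04609

0.046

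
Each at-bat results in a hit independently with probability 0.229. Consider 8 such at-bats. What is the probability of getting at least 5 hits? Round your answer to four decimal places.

X ~ Binomial(8, 0.229); P(X ≥ 5) = Σ C(8,k) p^k (1−p)^(8−k) over k:
  k=5: C(8,5)·0.229^5·0.771^3 = 0.016163
  k=6: C(8,6)·0.229^6·0.771^2 = 0.002400
  k=7: C(8,7)·0.229^7·0.771^1 = 0.000204
  k=8: C(8,8)·0.229^8·0.771^0 = 0.000008
Total = 0.018775

0.0188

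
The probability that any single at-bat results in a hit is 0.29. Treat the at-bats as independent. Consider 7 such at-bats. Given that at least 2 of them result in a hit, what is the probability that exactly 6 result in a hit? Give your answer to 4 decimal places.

X ~ Binomial(7, 0.29). Want P(X=6 | X≥2) = P(X=6) / P(X≥2).
P(X=6) = C(7,6)·0.29^6·0.71^1 = 0.002956
P(X≥2) = 1 − 0.090951 − 0.260044 = 0.649005
Ratio = 0.002956 / 0.649005 = 0.004555

0.0046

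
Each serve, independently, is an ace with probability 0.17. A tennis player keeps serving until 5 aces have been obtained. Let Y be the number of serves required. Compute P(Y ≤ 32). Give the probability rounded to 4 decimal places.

Finishing within 32 serves ⇔ at least 5 successes in the first 32. With X ~ Binomial(32, 0.17), P(Y ≤ 32) = 1 − P(X ≤ 4).
  k=0: C(32,0)·0.17^0·0.83^32 = 0.002573
  k=1: C(32,1)·0.17^1·0.83^31 = 0.016866
  k=2: C(32,2)·0.17^2·0.83^30 = 0.053545
  k=3: C(32,3)·0.17^3·0.83^29 = 0.109671
  k=4: C(32,4)·0.17^4·0.83^28 = 0.162855
1 − 0.345512 = 0.654488

0.6545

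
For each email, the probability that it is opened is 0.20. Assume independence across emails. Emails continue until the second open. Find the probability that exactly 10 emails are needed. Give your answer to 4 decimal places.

Y = trial on which the second success occurs; negative binomial, r=2, p=0.20.
P(Y=10) = C(9,1) · p^2 · (1−p)^8
= 9 · 0.04 · 0.16777 = 0.060398

0.0604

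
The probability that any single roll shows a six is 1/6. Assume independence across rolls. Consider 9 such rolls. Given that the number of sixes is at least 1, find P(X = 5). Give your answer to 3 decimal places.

0.010

X ~ Binomial(9, 0.166667). Want P(X=5 | X≥1) = P(X=5) / P(X≥1).
P(X=5) = C(9,5)·0.166667^5·0.833333^4 = 0.00781
P(X≥1) = 1 − 0.19381 = 0.80619
Ratio = 0.00781 / 0.80619 = 0.00969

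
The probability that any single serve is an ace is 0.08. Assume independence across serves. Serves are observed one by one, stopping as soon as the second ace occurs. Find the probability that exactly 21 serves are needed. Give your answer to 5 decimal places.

Y = trial on which the second success occurs; negative binomial, r=2, p=0.08.
P(Y=21) = C(20,1) · p^2 · (1−p)^19
= 20 · 0.0064 · 0.2051 = 0.0262530

0.02625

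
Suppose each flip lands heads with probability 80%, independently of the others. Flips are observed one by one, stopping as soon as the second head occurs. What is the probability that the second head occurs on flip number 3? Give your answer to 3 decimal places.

Y = trial on which the second success occurs; negative binomial, r=2, p=0.80.
P(Y=3) = C(2,1) · p^2 · (1−p)^1
= 2 · 0.64 · 0.2 = 0.25600

0.256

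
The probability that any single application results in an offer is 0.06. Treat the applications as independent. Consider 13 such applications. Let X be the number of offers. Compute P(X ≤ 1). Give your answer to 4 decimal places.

X ~ Binomial(13, 0.06); P(X ≤ 1) = Σ C(13,k) p^k (1−p)^(13−k) over k:
  k=0: C(13,0)·0.06^0·0.94^13 = 0.447365
  k=1: C(13,1)·0.06^1·0.94^12 = 0.371218
Total = 0.818583

0.8186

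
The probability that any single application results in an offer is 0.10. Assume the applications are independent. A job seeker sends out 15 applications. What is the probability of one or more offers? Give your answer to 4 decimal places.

0.7941

P(at least one) = 1 − P(none) = 1 − (1 − 0.10)^15
= 1 − 0.205891 = 0.794109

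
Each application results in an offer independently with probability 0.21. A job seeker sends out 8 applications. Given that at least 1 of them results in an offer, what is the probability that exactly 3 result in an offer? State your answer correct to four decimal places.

X ~ Binomial(8, 0.21). Want P(X=3 | X≥1) = P(X=3) / P(X≥1).
P(X=3) = C(8,3)·0.21^3·0.79^5 = 0.159581
P(X≥1) = 1 − 0.151711 = 0.848289
Ratio = 0.159581 / 0.848289 = 0.188121

0.1881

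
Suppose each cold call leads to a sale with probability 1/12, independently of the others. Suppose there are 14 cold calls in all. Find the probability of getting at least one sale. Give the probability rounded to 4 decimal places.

0.7042

P(at least one) = 1 − P(none) = 1 − (1 − 0.083333)^14
= 1 − 0.295774 = 0.704226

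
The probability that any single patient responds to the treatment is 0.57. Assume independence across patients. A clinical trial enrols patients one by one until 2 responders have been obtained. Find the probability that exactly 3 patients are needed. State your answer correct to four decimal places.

0.2794

Y = trial on which the second success occurs; negative binomial, r=2, p=0.57.
P(Y=3) = C(2,1) · p^2 · (1−p)^1
= 2 · 0.3249 · 0.43 = 0.279414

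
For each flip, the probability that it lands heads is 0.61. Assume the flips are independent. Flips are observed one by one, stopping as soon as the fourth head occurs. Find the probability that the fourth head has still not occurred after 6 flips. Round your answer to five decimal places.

0.43495

Needing more than 6 flips ⇔ fewer than 4 successes in the first 6. With X ~ Binomial(6, 0.61), P(Y > 6) = P(X ≤ 3).
  k=0: C(6,0)·0.61^0·0.39^6 = 0.0035187
  k=1: C(6,1)·0.61^1·0.39^5 = 0.0330221
  k=2: C(6,2)·0.61^2·0.39^4 = 0.1291247
  k=3: C(6,3)·0.61^3·0.39^3 = 0.2692857
P(X ≤ 3) = 0.4349512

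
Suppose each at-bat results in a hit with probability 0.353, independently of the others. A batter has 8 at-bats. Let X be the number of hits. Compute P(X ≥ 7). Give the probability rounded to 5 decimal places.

0.00378

X ~ Binomial(8, 0.353); P(X ≥ 7) = Σ C(8,k) p^k (1−p)^(8−k) over k:
  k=7: C(8,7)·0.353^7·0.647^1 = 0.0035352
  k=8: C(8,8)·0.353^8·0.647^0 = 0.0002411
Total = 0.0037763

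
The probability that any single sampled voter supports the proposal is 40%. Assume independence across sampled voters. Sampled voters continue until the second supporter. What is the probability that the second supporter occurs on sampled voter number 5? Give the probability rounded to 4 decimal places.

Y = trial on which the second success occurs; negative binomial, r=2, p=0.40.
P(Y=5) = C(4,1) · p^2 · (1−p)^3
= 4 · 0.16 · 0.216 = 0.138240

0.1382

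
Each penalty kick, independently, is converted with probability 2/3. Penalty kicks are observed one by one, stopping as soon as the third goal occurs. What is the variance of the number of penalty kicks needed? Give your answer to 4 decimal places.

2.2500

Y = total penalty kicks until the third success; negative binomial with r=3, p=0.666667.
Var(Y) = r(1−p)/p² = 3·0.333333 / 0.666667² = 2.250000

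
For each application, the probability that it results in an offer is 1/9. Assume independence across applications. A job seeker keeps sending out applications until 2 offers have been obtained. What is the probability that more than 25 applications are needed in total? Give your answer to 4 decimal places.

0.2171

Needing more than 25 applications ⇔ fewer than 2 successes in the first 25. With X ~ Binomial(25, 0.111111), P(Y > 25) = P(X ≤ 1).
  k=0: C(25,0)·0.111111^0·0.888889^25 = 0.052624
  k=1: C(25,1)·0.111111^1·0.888889^24 = 0.164451
P(X ≤ 1) = 0.217076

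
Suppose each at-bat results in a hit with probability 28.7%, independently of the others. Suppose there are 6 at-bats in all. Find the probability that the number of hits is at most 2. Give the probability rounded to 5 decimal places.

X ~ Binomial(6, 0.287); P(X ≤ 2) = Σ C(6,k) p^k (1−p)^(6−k) over k:
  k=0: C(6,0)·0.287^0·0.713^6 = 0.1313824
  k=1: C(6,1)·0.287^1·0.713^5 = 0.3173078
  k=2: C(6,2)·0.287^2·0.713^4 = 0.3193105
Total = 0.7680007

0.76800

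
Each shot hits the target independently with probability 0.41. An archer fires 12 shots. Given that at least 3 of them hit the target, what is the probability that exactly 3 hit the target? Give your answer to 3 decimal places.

0.142

X ~ Binomial(12, 0.41). Want P(X=3 | X≥3) = P(X=3) / P(X≥3).
P(X=3) = C(12,3)·0.41^3·0.59^9 = 0.13135
P(X≥3) = 1 − 0.00178 − 0.01484 − 0.05671 = 0.92668
Ratio = 0.13135 / 0.92668 = 0.14175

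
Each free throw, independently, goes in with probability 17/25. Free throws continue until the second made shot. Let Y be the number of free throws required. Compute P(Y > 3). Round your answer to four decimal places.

0.2417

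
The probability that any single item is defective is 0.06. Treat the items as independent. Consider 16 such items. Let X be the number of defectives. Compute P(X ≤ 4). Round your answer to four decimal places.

X ~ Binomial(16, 0.06); P(X ≤ 4) = Σ C(16,k) p^k (1−p)^(16−k) over k:
  k=0: C(16,0)·0.06^0·0.94^16 = 0.371574
  k=1: C(16,1)·0.06^1·0.94^15 = 0.379480
  k=2: C(16,2)·0.06^2·0.94^14 = 0.181666
  k=3: C(16,3)·0.06^3·0.94^13 = 0.054113
  k=4: C(16,4)·0.06^4·0.94^12 = 0.011226
Total = 0.998059

0.9981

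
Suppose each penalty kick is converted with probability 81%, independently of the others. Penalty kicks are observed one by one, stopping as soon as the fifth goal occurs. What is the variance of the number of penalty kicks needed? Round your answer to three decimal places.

1.448

Y = total penalty kicks until the fifth success; negative binomial with r=5, p=0.81.
Var(Y) = r(1−p)/p² = 5·0.19 / 0.81² = 1.44795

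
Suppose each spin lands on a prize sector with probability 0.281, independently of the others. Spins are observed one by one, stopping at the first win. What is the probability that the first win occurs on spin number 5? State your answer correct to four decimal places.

0.0751

Geometric (trials to first success), p = 0.281.
P(Y = 5) = (1−p)^4 · p = 0.26725 · 0.281 = 0.075097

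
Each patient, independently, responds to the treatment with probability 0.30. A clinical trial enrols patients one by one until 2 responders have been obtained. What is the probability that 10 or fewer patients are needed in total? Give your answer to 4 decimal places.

0.8507

Finishing within 10 patients ⇔ at least 2 successes in the first 10. With X ~ Binomial(10, 0.30), P(Y ≤ 10) = 1 − P(X ≤ 1).
  k=0: C(10,0)·0.30^0·0.70^10 = 0.028248
  k=1: C(10,1)·0.30^1·0.70^9 = 0.121061
1 − 0.149308 = 0.850692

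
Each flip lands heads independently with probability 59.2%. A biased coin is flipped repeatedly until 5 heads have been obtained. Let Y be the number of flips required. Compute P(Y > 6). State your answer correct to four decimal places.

0.7790

Needing more than 6 flips ⇔ fewer than 5 successes in the first 6. With X ~ Binomial(6, 0.592), P(Y > 6) = P(X ≤ 4).
  k=0: C(6,0)·0.592^0·0.408^6 = 0.004613
  k=1: C(6,1)·0.592^1·0.408^5 = 0.040158
  k=2: C(6,2)·0.592^2·0.408^4 = 0.145672
  k=3: C(6,3)·0.592^3·0.408^3 = 0.281822
  k=4: C(6,4)·0.592^4·0.408^2 = 0.306689
P(X ≤ 4) = 0.778954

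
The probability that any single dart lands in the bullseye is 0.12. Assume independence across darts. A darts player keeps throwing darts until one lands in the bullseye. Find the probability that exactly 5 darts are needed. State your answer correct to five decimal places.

0.07196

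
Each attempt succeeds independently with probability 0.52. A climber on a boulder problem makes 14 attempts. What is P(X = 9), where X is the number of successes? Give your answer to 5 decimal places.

X ~ Binomial(n=14, p=0.52).
P(X=9) = C(14,9) · p^9 · (1−p)^5
= 2002 · 0.0027799 · 0.02548 = 0.1418079

0.14181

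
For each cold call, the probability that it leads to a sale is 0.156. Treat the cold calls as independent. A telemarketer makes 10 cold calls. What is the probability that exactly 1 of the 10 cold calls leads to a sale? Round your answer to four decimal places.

X ~ Binomial(n=10, p=0.156).
P(X=1) = C(10,1) · p^1 · (1−p)^9
= 10 · 0.156 · 0.21731 = 0.339005

0.3390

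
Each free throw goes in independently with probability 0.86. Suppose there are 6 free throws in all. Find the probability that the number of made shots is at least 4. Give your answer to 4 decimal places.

X ~ Binomial(6, 0.86); P(X ≥ 4) = Σ C(6,k) p^k (1−p)^(6−k) over k:
  k=4: C(6,4)·0.86^4·0.14^2 = 0.160820
  k=5: C(6,5)·0.86^5·0.14^1 = 0.395159
  k=6: C(6,6)·0.86^6·0.14^0 = 0.404567
Total = 0.960546

0.9605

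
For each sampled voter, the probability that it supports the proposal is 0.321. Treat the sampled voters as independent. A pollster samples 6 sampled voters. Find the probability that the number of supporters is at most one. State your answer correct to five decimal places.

X ~ Binomial(6, 0.321); P(X ≤ 1) = Σ C(6,k) p^k (1−p)^(6−k) over k:
  k=0: C(6,0)·0.321^0·0.679^6 = 0.0979983
  k=1: C(6,1)·0.321^1·0.679^5 = 0.2779746
Total = 0.3759729

0.37597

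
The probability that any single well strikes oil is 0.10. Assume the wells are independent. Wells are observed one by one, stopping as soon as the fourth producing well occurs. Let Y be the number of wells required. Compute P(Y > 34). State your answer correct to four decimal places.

0.5538

Needing more than 34 wells ⇔ fewer than 4 successes in the first 34. With X ~ Binomial(34, 0.10), P(Y > 34) = P(X ≤ 3).
  k=0: C(34,0)·0.10^0·0.90^34 = 0.027813
  k=1: C(34,1)·0.10^1·0.90^33 = 0.105071
  k=2: C(34,2)·0.10^2·0.90^32 = 0.192630
  k=3: C(34,3)·0.10^3·0.90^31 = 0.228302
P(X ≤ 3) = 0.553815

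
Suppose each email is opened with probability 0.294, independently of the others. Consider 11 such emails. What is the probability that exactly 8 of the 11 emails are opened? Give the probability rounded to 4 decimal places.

X ~ Binomial(n=11, p=0.294).
P(X=8) = C(11,8) · p^8 · (1−p)^3
= 165 · 5.5819e-05 · 0.3519 = 0.003241

0.0032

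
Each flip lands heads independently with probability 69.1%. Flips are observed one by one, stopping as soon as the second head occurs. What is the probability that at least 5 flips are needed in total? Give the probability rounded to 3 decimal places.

0.091

Needing more than 4 flips ⇔ fewer than 2 successes in the first 4. With X ~ Binomial(4, 0.691), P(Y > 4) = P(X ≤ 1).
  k=0: C(4,0)·0.691^0·0.309^4 = 0.00912
  k=1: C(4,1)·0.691^1·0.309^3 = 0.08155
P(X ≤ 1) = 0.09066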